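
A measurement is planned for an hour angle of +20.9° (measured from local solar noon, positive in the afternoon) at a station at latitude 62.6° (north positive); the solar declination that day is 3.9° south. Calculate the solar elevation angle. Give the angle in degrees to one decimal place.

21.6°

cos θ_z = sin φ sin δ + cos φ cos δ cos H = (0.8878)(-0.0680) + (0.4602)(0.9977)(0.9342) = 0.3686.
θ_z = arccos(0.3686) = 68.37°, so the elevation is 90° − 68.37° = 21.63°.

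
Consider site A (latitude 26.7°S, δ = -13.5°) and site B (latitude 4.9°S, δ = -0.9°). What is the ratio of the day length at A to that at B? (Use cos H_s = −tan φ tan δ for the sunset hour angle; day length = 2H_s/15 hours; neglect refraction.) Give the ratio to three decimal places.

A: H_s = arccos(−tan -26.7° · tan -13.5°) = 96.94°, so 2H_s/15 = 12.9253 h.
B: H_s = arccos(−tan -4.9° · tan -0.9°) = 90.08°, so 2H_s/15 = 12.0107 h.
Ratio A/B = 12.9253 / 12.0107 = 1.0761.

1.076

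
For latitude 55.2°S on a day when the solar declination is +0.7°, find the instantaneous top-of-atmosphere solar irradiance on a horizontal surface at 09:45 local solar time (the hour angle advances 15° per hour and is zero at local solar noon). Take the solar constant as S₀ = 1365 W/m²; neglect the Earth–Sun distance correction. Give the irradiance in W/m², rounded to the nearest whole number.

Hour angle H = 15° × (9.75 − 12) = -33.75°.
With φ = -55.2°, δ = 0.7°, H = -33.75°: sin φ sin δ = -0.0100, cos φ cos δ cos H = 0.4745, so cos θ_z = 0.4645.
Top-of-atmosphere irradiance = S₀ cos θ_z = 1365 × 0.4645 = 634.04 W/m².

634 W/m²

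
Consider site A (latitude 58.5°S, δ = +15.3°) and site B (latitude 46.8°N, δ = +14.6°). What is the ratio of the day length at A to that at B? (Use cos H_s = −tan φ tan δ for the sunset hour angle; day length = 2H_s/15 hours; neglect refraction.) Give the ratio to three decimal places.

0.598

A: H_s = arccos(−tan -58.5° · tan 15.3°) = 63.49°, so 2H_s/15 = 8.4653 h.
B: H_s = arccos(−tan 46.8° · tan 14.6°) = 106.10°, so 2H_s/15 = 14.1467 h.
Ratio A/B = 8.4653 / 14.1467 = 0.5984.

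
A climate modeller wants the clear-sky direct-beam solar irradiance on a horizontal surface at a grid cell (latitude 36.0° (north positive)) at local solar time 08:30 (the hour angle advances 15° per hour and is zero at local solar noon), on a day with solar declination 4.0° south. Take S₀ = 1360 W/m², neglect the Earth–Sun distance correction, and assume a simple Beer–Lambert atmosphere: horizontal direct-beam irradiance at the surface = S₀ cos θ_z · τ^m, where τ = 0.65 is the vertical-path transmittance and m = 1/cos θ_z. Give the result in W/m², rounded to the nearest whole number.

Hour angle H = 15° × (8.5 − 12) = -52.50°.
cos θ_z = sin φ sin δ + cos φ cos δ cos H = (0.5878)(-0.0698) + (0.8090)(0.9976)(0.6088) = 0.4503.
Air mass m = 1/cos θ_z = 1/0.4503 = 2.221; τ^m = 0.65^2.221 = 0.3841.
Surface direct beam = 1360 × 0.4503 × 0.3841 = 235.23 W/m².

235 W/m²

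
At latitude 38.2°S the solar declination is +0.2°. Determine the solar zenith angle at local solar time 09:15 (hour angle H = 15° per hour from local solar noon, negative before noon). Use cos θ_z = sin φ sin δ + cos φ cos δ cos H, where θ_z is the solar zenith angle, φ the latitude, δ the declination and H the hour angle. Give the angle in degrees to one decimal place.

53.9°

Hour angle H = 15° × (9.25 − 12) = -41.25°.
With φ = -38.2°, δ = 0.2°, H = -41.25°: sin φ sin δ = -0.0022, cos φ cos δ cos H = 0.5908, so cos θ_z = 0.5886.
θ_z = arccos(0.5886) = 53.94°.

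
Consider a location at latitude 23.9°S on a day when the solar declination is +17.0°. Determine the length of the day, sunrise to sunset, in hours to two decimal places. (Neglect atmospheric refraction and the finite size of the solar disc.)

−tan φ tan δ = −(-0.4431)(0.3057) = 0.1355; H_s = arccos(0.1355) = 82.21°.
Day length = 2 H_s / 15° h⁻¹ = 164.42° / 15 = 10.961 h.

10.96 hours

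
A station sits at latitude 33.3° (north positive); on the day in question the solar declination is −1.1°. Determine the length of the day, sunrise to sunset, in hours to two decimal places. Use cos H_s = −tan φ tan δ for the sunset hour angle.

The sunset hour angle satisfies cos H_s = −tan φ tan δ = 0.0126, giving H_s = 89.28°.
Day length = 2 H_s / 15° h⁻¹ = 178.56° / 15 = 11.904 h.

11.90 hours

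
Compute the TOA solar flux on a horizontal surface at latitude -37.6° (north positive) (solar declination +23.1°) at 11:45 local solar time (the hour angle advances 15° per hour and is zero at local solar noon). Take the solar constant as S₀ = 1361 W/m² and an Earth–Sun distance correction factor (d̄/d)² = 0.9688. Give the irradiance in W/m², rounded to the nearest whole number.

643 W/m²

Hour angle H = 15° × (11.75 − 12) = -3.75°.
cos θ_z = sin(-37.6°) sin(23.1°) + cos(-37.6°) cos(23.1°) cos(-3.75°) = -0.2394 + 0.7272 = 0.4878.
Top-of-atmosphere irradiance = S₀ (d̄/d)² cos θ_z = 1361 × 0.9688 × 0.4878 = 643.18 W/m².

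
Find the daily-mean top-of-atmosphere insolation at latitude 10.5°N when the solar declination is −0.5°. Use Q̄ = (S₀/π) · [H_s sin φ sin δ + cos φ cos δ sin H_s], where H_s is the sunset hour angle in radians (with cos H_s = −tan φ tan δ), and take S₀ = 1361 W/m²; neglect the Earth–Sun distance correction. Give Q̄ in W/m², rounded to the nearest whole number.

The sunset hour angle satisfies cos H_s = −tan φ tan δ = 0.0016, giving H_s = 89.91°. In radians, H_s = 1.5692.
H_s sin φ sin δ = 1.5692 × 0.1822 × -0.0087 = -0.0025.
cos φ cos δ sin H_s = 0.9833 × 1.0000 × 1.0000 = 0.9833.
Q̄ = (1361/π) × (-0.0025 + 0.9833) = 433.22 × 0.9808 = 424.90 W/m².

425 W/m²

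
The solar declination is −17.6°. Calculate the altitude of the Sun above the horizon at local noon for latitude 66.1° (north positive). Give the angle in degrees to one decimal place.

6.3°

At local solar noon the hour angle is zero, so the elevation is 90° − |φ − δ| = 90° − |66.1° − (-17.6°)| = 90° − 83.7° = 6.3°.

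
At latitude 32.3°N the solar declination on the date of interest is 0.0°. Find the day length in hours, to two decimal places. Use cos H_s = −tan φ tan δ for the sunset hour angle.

The sunset hour angle satisfies cos H_s = −tan φ tan δ = 0.0000, giving H_s = 90.00°.
Day length = 2 H_s / 15° h⁻¹ = 180.00° / 15 = 12.000 h.

12.00 hours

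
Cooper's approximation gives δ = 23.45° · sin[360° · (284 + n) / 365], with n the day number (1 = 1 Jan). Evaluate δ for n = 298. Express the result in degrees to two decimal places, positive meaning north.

-13.12°

360 × (284 + 298) / 365 = 574.027°; sin(574.027°) = -0.5596.
δ = 23.45 × -0.5596 = -13.123° ≈ -13.12°.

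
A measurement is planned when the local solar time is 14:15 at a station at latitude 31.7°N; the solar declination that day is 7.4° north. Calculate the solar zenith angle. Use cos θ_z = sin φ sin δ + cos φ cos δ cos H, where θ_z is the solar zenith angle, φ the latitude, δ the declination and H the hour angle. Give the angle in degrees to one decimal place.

39.7°

Hour angle H = 15° × (14.25 − 12) = 33.75°.
cos θ_z = sin(31.7°) sin(7.4°) + cos(31.7°) cos(7.4°) cos(33.75°) = 0.0677 + 0.7015 = 0.7692.
θ_z = arccos(0.7692) = 39.72°.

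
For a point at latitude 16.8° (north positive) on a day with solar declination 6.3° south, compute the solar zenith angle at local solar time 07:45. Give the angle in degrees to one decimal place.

Hour angle H = 15° × (7.75 − 12) = -63.75°.
With φ = 16.8°, δ = -6.3°, H = -63.75°: sin φ sin δ = -0.0317, cos φ cos δ cos H = 0.4209, so cos θ_z = 0.3892.
θ_z = arccos(0.3892) = 67.10°.

67.1°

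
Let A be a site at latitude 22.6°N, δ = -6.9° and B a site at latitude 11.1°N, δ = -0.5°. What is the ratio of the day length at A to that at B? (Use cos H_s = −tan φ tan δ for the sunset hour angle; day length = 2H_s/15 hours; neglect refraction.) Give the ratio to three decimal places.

A: H_s = arccos(−tan 22.6° · tan -6.9°) = 87.11°, so 2H_s/15 = 11.6147 h.
B: H_s = arccos(−tan 11.1° · tan -0.5°) = 89.90°, so 2H_s/15 = 11.9867 h.
Ratio A/B = 11.6147 / 11.9867 = 0.9690.

0.969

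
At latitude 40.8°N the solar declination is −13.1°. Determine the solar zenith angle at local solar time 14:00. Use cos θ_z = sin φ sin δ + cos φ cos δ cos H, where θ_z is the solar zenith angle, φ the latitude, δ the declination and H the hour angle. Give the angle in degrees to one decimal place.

60.6°

Hour angle H = 15° × (14 − 12) = 30.00°.
With φ = 40.8°, δ = -13.1°, H = 30.00°: sin φ sin δ = -0.1481, cos φ cos δ cos H = 0.6385, so cos θ_z = 0.4904.
θ_z = arccos(0.4904) = 60.63°.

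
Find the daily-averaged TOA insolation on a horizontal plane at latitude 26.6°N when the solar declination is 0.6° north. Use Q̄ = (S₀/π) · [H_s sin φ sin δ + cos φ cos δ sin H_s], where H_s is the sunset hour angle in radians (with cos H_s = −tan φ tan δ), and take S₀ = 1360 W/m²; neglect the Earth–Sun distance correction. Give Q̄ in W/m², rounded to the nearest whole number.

390 W/m²

The sunset hour angle satisfies cos H_s = −tan φ tan δ = -0.0052, giving H_s = 90.30°. In radians, H_s = 1.5760.
H_s sin φ sin δ = 1.5760 × 0.4478 × 0.0105 = 0.0074.
cos φ cos δ sin H_s = 0.8942 × 0.9999 × 1.0000 = 0.8941.
Q̄ = (1360/π) × (0.0074 + 0.8941) = 432.90 × 0.9015 = 390.26 W/m².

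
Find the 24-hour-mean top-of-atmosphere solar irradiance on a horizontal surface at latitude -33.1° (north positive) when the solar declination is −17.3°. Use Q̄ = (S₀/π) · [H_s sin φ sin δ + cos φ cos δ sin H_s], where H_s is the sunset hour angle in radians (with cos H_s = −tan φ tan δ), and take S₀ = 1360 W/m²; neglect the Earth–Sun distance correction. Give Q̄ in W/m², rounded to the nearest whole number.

−tan φ tan δ = −(-0.6519)(-0.3115) = -0.2031; H_s = arccos(-0.2031) = 101.72°. In radians, H_s = 1.7753.
H_s sin φ sin δ = 1.7753 × -0.5461 × -0.2974 = 0.2883.
cos φ cos δ sin H_s = 0.8377 × 0.9548 × 0.9792 = 0.7832.
Q̄ = (1360/π) × (0.2883 + 0.7832) = 432.90 × 1.0715 = 463.85 W/m².

464 W/m²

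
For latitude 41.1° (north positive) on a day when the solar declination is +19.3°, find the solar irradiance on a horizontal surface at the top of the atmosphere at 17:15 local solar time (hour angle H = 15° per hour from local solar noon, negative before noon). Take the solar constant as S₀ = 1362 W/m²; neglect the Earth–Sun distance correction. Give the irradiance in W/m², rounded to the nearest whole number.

Hour angle H = 15° × (17.25 − 12) = 78.75°.
cos θ_z = sin(41.1°) sin(19.3°) + cos(41.1°) cos(19.3°) cos(78.75°) = 0.2173 + 0.1388 = 0.3561.
Top-of-atmosphere irradiance = S₀ cos θ_z = 1362 × 0.3561 = 485.01 W/m².

485 W/m²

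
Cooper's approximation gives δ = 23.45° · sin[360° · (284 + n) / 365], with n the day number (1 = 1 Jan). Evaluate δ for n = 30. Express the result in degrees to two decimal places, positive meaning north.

360 × (284 + 30) / 365 = 309.699°; sin(309.699°) = -0.7694.
δ = 23.45 × -0.7694 = -18.042° ≈ -18.04°.

-18.04°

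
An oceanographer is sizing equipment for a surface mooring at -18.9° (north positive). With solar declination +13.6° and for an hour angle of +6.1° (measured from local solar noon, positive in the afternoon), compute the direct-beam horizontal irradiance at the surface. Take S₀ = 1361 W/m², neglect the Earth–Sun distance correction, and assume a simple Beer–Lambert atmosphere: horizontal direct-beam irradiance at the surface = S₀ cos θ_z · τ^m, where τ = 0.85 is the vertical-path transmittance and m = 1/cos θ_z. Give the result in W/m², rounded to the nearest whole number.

With φ = -18.9°, δ = 13.6°, H = 6.10°: sin φ sin δ = -0.0762, cos φ cos δ cos H = 0.9144, so cos θ_z = 0.8382.
Air mass m = 1/cos θ_z = 1/0.8382 = 1.193; τ^m = 0.85^1.193 = 0.8238.
Surface direct beam = 1361 × 0.8382 × 0.8238 = 939.78 W/m².

940 W/m²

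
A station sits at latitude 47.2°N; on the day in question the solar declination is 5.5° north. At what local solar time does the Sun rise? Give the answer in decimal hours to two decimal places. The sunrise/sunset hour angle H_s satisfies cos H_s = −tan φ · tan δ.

5.60 h

The sunset hour angle satisfies cos H_s = −tan φ tan δ = -0.1040, giving H_s = 95.97°.
Sunrise is at 12 − H_s/15 = 12 − 6.398 = 5.602 h local solar time.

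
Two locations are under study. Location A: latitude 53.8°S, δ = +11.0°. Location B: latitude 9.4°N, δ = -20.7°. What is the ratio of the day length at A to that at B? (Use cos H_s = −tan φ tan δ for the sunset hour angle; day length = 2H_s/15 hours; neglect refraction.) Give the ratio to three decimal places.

A: H_s = arccos(−tan -53.8° · tan 11.0°) = 74.60°, so 2H_s/15 = 9.9467 h.
B: H_s = arccos(−tan 9.4° · tan -20.7°) = 86.41°, so 2H_s/15 = 11.5213 h.
Ratio A/B = 9.9467 / 11.5213 = 0.8633.

0.863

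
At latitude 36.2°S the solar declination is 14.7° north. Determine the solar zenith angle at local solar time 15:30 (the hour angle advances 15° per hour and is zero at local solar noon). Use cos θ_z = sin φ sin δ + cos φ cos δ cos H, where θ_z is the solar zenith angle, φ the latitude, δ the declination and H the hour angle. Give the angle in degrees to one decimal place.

71.0°

Hour angle H = 15° × (15.5 − 12) = 52.50°.
With φ = -36.2°, δ = 14.7°, H = 52.50°: sin φ sin δ = -0.1499, cos φ cos δ cos H = 0.4752, so cos θ_z = 0.3253.
θ_z = arccos(0.3253) = 71.02°.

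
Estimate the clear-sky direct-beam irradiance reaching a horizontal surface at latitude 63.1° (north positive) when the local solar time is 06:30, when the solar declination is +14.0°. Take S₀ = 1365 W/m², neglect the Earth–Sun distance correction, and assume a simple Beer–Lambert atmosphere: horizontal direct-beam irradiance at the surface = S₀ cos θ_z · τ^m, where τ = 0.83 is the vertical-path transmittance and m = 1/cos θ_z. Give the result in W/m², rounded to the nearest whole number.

Hour angle H = 15° × (6.5 − 12) = -82.50°.
cos θ_z = sin φ sin δ + cos φ cos δ cos H = (0.8918)(0.2419) + (0.4524)(0.9703)(0.1305) = 0.2730.
Air mass m = 1/cos θ_z = 1/0.2730 = 3.663; τ^m = 0.83^3.663 = 0.5053.
Surface direct beam = 1365 × 0.2730 × 0.5053 = 188.30 W/m².

188 W/m²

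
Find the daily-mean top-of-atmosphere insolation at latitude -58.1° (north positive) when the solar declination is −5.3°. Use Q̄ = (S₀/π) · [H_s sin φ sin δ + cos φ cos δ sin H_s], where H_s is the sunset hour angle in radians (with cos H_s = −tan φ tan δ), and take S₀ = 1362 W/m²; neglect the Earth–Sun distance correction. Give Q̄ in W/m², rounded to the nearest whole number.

284 W/m²

The sunset hour angle satisfies cos H_s = −tan φ tan δ = -0.1490, giving H_s = 98.57°. In radians, H_s = 1.7204.
H_s sin φ sin δ = 1.7204 × -0.8490 × -0.0924 = 0.1350.
cos φ cos δ sin H_s = 0.5284 × 0.9957 × 0.9888 = 0.5202.
Q̄ = (1362/π) × (0.1350 + 0.5202) = 433.54 × 0.6552 = 284.06 W/m².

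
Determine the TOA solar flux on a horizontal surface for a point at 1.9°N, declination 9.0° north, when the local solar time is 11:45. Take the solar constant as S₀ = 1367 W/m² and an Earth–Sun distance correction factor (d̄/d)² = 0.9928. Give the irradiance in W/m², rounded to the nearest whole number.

1344 W/m²

Hour angle H = 15° × (11.75 − 12) = -3.75°.
cos θ_z = sin(1.9°) sin(9.0°) + cos(1.9°) cos(9.0°) cos(-3.75°) = 0.0052 + 0.9850 = 0.9902.
Top-of-atmosphere irradiance = S₀ (d̄/d)² cos θ_z = 1367 × 0.9928 × 0.9902 = 1343.86 W/m².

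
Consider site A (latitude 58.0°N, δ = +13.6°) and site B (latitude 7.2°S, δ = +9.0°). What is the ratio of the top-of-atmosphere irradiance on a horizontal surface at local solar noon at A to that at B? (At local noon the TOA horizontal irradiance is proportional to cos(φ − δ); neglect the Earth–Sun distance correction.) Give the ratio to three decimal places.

0.744

A: cos θ_z = cos(58.0° − (13.6°)) = 0.7145.
B: cos θ_z = cos(-7.2° − (9.0°)) = 0.9603.
Ratio A/B = 0.7145 / 0.9603 = 0.7440.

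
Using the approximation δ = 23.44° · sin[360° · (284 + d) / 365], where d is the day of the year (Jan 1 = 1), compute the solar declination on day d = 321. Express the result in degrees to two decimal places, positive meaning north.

-19.59°

360 × (284 + 321) / 365 = 596.712°; sin(596.712°) = -0.8359.
δ = 23.44 × -0.8359 = -19.593° ≈ -19.59°.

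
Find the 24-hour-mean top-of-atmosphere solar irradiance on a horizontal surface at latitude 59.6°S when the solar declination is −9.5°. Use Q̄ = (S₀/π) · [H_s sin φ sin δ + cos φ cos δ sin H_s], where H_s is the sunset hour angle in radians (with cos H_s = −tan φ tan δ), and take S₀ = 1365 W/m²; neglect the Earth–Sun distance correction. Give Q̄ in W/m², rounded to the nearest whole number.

323 W/m²

cos H_s = −tan(-59.6°) · tan(-9.5°) = -0.2852, so H_s = arccos(-0.2852) = 106.57°. In radians, H_s = 1.8600.
H_s sin φ sin δ = 1.8600 × -0.8625 × -0.1650 = 0.2647.
cos φ cos δ sin H_s = 0.5060 × 0.9863 × 0.9585 = 0.4784.
Q̄ = (1365/π) × (0.2647 + 0.4784) = 434.49 × 0.7431 = 322.87 W/m².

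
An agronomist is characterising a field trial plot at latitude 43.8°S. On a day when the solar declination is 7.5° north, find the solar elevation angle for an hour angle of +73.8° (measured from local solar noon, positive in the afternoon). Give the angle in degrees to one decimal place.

6.3°

With φ = -43.8°, δ = 7.5°, H = 73.80°: sin φ sin δ = -0.0903, cos φ cos δ cos H = 0.1996, so cos θ_z = 0.1093.
θ_z = arccos(0.1093) = 83.73°, so the elevation is 90° − 83.73° = 6.27°.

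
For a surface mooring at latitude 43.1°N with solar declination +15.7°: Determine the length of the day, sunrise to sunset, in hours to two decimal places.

−tan φ tan δ = −(0.9358)(0.2811) = -0.2631; H_s = arccos(-0.2631) = 105.25°.
Day length = 2 H_s / 15° h⁻¹ = 210.50° / 15 = 14.033 h.

14.03 hours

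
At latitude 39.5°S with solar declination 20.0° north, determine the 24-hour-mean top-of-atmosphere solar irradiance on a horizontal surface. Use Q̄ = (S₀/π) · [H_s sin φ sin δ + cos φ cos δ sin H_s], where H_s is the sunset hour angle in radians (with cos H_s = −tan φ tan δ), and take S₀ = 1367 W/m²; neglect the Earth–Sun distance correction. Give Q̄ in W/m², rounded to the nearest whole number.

−tan φ tan δ = −(-0.8243)(0.3640) = 0.3000; H_s = arccos(0.3000) = 72.54°. In radians, H_s = 1.2661.
H_s sin φ sin δ = 1.2661 × -0.6361 × 0.3420 = -0.2754.
cos φ cos δ sin H_s = 0.7716 × 0.9397 × 0.9539 = 0.6916.
Q̄ = (1367/π) × (-0.2754 + 0.6916) = 435.13 × 0.4162 = 181.10 W/m².

181 W/m²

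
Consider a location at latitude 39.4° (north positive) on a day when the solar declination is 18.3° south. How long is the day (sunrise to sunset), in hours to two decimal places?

9.90 hours

−tan φ tan δ = −(0.8214)(-0.3307) = 0.2716; H_s = arccos(0.2716) = 74.24°.
Day length = 2 H_s / 15° h⁻¹ = 148.48° / 15 = 9.899 h.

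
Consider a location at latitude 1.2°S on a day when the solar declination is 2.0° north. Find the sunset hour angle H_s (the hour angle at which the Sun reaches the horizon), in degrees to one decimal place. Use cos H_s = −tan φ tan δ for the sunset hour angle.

90.0°

−tan φ tan δ = −(-0.0209)(0.0349) = 0.0007; H_s = arccos(0.0007) = 89.96°.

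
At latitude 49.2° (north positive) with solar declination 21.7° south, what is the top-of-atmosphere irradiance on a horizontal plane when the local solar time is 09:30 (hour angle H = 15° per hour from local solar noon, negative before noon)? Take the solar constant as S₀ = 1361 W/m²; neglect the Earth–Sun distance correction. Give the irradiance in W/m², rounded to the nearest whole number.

Hour angle H = 15° × (9.5 − 12) = -37.50°.
cos θ_z = sin φ sin δ + cos φ cos δ cos H = (0.7570)(-0.3697) + (0.6534)(0.9291)(0.7934) = 0.2018.
Top-of-atmosphere irradiance = S₀ cos θ_z = 1361 × 0.2018 = 274.65 W/m².

275 W/m²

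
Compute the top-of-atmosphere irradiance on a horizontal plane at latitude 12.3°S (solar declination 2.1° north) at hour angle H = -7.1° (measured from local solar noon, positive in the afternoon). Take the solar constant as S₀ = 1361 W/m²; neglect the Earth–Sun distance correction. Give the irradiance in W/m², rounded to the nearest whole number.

1308 W/m²

cos θ_z = sin(-12.3°) sin(2.1°) + cos(-12.3°) cos(2.1°) cos(-7.10°) = -0.0078 + 0.9689 = 0.9611.
Top-of-atmosphere irradiance = S₀ cos θ_z = 1361 × 0.9611 = 1308.06 W/m².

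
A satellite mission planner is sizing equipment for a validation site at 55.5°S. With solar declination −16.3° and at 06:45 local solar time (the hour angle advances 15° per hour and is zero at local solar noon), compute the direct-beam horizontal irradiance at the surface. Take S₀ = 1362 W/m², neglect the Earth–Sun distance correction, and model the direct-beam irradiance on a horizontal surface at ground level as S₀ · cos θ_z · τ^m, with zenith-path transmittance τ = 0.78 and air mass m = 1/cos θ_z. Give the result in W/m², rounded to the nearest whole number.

220 W/m²

Hour angle H = 15° × (6.75 − 12) = -78.75°.
cos θ_z = sin(-55.5°) sin(-16.3°) + cos(-55.5°) cos(-16.3°) cos(-78.75°) = 0.2313 + 0.1061 = 0.3374.
Air mass m = 1/cos θ_z = 1/0.3374 = 2.964; τ^m = 0.78^2.964 = 0.4788.
Surface direct beam = 1362 × 0.3374 × 0.4788 = 220.03 W/m².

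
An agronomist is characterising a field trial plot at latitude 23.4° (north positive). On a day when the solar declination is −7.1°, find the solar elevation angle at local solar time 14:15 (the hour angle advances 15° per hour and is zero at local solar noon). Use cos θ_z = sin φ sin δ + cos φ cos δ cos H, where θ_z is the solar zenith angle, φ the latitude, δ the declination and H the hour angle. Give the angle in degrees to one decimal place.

45.1°

Hour angle H = 15° × (14.25 − 12) = 33.75°.
cos θ_z = sin(23.4°) sin(-7.1°) + cos(23.4°) cos(-7.1°) cos(33.75°) = -0.0491 + 0.7572 = 0.7081.
θ_z = arccos(0.7081) = 44.92°, so the elevation is 90° − 44.92° = 45.08°.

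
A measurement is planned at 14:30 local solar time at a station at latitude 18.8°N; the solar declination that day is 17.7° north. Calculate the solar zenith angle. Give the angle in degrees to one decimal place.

Hour angle H = 15° × (14.5 − 12) = 37.50°.
cos θ_z = sin φ sin δ + cos φ cos δ cos H = (0.3223)(0.3040) + (0.9466)(0.9527)(0.7934) = 0.8135.
θ_z = arccos(0.8135) = 35.56°.

35.6°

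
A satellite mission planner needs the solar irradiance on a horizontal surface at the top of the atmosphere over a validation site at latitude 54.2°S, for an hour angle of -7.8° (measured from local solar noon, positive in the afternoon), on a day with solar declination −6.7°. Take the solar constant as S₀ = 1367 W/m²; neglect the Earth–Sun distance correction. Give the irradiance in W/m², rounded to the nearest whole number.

916 W/m²

cos θ_z = sin(-54.2°) sin(-6.7°) + cos(-54.2°) cos(-6.7°) cos(-7.80°) = 0.0946 + 0.5756 = 0.6702.
Top-of-atmosphere irradiance = S₀ cos θ_z = 1367 × 0.6702 = 916.16 W/m².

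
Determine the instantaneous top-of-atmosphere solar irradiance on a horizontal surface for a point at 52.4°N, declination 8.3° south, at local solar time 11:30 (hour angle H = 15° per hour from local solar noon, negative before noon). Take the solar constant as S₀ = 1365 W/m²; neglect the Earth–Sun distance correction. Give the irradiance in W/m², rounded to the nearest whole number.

661 W/m²

Hour angle H = 15° × (11.5 − 12) = -7.50°.
cos θ_z = sin(52.4°) sin(-8.3°) + cos(52.4°) cos(-8.3°) cos(-7.50°) = -0.1144 + 0.5986 = 0.4842.
Top-of-atmosphere irradiance = S₀ cos θ_z = 1365 × 0.4842 = 660.93 W/m².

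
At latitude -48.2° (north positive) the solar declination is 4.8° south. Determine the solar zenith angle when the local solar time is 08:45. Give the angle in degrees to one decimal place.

60.0°

Hour angle H = 15° × (8.75 − 12) = -48.75°.
cos θ_z = sin φ sin δ + cos φ cos δ cos H = (-0.7455)(-0.0837) + (0.6665)(0.9965)(0.6593) = 0.5003.
θ_z = arccos(0.5003) = 59.98°.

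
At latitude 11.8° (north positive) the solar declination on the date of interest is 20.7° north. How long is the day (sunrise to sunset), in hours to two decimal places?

−tan φ tan δ = −(0.2089)(0.3779) = -0.0789; H_s = arccos(-0.0789) = 94.53°.
Day length = 2 H_s / 15° h⁻¹ = 189.06° / 15 = 12.604 h.

12.60 hours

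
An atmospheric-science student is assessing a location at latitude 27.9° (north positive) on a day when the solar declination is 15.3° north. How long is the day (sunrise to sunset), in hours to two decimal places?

cos H_s = −tan(27.9°) · tan(15.3°) = -0.1448, so H_s = arccos(-0.1448) = 98.33°.
Day length = 2 H_s / 15° h⁻¹ = 196.66° / 15 = 13.111 h.

13.11 hours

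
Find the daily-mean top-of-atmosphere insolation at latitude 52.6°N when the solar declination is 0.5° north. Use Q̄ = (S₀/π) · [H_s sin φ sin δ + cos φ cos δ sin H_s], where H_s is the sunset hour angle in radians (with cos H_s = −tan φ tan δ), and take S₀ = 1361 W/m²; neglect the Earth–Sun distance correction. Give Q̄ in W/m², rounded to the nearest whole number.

−tan φ tan δ = −(1.3079)(0.0087) = -0.0114; H_s = arccos(-0.0114) = 90.65°. In radians, H_s = 1.5821.
H_s sin φ sin δ = 1.5821 × 0.7944 × 0.0087 = 0.0109.
cos φ cos δ sin H_s = 0.6074 × 1.0000 × 0.9999 = 0.6073.
Q̄ = (1361/π) × (0.0109 + 0.6073) = 433.22 × 0.6182 = 267.82 W/m².

268 W/m²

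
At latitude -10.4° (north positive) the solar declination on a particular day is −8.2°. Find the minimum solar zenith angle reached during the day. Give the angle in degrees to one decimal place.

At local solar noon the hour angle is zero, so the zenith angle is |φ − δ| = |-10.4° − (-8.2°)| = 2.2°.

2.2°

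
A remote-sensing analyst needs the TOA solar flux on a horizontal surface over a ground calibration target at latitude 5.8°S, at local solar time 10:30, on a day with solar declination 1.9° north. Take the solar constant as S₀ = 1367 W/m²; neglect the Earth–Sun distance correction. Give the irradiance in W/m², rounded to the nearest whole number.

1251 W/m²

Hour angle H = 15° × (10.5 − 12) = -22.50°.
cos θ_z = sin(-5.8°) sin(1.9°) + cos(-5.8°) cos(1.9°) cos(-22.50°) = -0.0034 + 0.9186 = 0.9152.
Top-of-atmosphere irradiance = S₀ cos θ_z = 1367 × 0.9152 = 1251.08 W/m².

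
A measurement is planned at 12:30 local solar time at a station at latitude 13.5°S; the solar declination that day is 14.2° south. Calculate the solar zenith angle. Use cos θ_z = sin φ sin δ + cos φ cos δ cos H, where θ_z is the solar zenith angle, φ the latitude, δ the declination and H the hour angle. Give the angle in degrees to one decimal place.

Hour angle H = 15° × (12.5 − 12) = 7.50°.
With φ = -13.5°, δ = -14.2°, H = 7.50°: sin φ sin δ = 0.0573, cos φ cos δ cos H = 0.9346, so cos θ_z = 0.9919.
θ_z = arccos(0.9919) = 7.30°.

7.3°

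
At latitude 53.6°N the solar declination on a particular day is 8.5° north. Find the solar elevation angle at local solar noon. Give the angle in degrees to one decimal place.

44.9°

At local solar noon the hour angle is zero, so the elevation is 90° − |φ − δ| = 90° − |53.6° − (8.5°)| = 90° − 45.1° = 44.9°.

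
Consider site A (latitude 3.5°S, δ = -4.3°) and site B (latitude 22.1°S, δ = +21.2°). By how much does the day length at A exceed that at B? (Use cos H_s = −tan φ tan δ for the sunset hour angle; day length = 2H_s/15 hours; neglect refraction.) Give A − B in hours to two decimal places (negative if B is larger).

+1.24 h

A: H_s = arccos(−tan -3.5° · tan -4.3°) = 90.26°, so 2H_s/15 = 12.0347 h.
B: H_s = arccos(−tan -22.1° · tan 21.2°) = 80.94°, so 2H_s/15 = 10.7920 h.
A − B = 12.0347 − 10.7920 = 1.2427 h.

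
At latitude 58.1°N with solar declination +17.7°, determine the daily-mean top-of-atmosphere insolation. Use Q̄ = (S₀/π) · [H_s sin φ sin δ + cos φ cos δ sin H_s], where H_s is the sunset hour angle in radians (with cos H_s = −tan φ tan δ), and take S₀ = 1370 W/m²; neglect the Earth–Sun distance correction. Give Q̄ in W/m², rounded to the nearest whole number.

426 W/m²

The sunset hour angle satisfies cos H_s = −tan φ tan δ = -0.5127, giving H_s = 120.84°. In radians, H_s = 2.1091.
H_s sin φ sin δ = 2.1091 × 0.8490 × 0.3040 = 0.5444.
cos φ cos δ sin H_s = 0.5284 × 0.9527 × 0.8586 = 0.4322.
Q̄ = (1370/π) × (0.5444 + 0.4322) = 436.08 × 0.9766 = 425.88 W/m².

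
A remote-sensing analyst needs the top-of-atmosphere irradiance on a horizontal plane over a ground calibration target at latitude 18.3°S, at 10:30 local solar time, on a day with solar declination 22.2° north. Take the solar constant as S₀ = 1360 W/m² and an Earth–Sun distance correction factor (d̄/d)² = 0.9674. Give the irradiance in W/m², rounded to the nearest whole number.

912 W/m²

Hour angle H = 15° × (10.5 − 12) = -22.50°.
cos θ_z = sin(-18.3°) sin(22.2°) + cos(-18.3°) cos(22.2°) cos(-22.50°) = -0.1186 + 0.8121 = 0.6935.
Top-of-atmosphere irradiance = S₀ (d̄/d)² cos θ_z = 1360 × 0.9674 × 0.6935 = 912.41 W/m².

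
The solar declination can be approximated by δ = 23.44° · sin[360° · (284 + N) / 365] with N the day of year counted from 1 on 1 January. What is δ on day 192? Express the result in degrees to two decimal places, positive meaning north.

360 × (284 + 192) / 365 = 469.479°; sin(469.479°) = 0.9428.
δ = 23.44 × 0.9428 = 22.099° ≈ +22.10°.

+22.10°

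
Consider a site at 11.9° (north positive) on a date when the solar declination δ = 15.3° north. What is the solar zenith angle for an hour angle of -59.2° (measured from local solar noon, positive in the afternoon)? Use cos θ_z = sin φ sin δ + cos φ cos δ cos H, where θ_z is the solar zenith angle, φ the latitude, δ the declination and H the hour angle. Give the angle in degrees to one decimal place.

57.5°

cos θ_z = sin φ sin δ + cos φ cos δ cos H = (0.2062)(0.2639) + (0.9785)(0.9646)(0.5120) = 0.5377.
θ_z = arccos(0.5377) = 57.47°.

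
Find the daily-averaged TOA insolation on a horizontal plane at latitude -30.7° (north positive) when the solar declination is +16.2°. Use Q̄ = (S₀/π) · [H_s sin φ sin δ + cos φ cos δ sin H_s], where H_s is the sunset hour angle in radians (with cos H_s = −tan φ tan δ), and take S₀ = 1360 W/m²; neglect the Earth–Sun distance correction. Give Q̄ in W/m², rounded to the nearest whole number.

266 W/m²

−tan φ tan δ = −(-0.5938)(0.2905) = 0.1725; H_s = arccos(0.1725) = 80.07°. In radians, H_s = 1.3975.
H_s sin φ sin δ = 1.3975 × -0.5105 × 0.2790 = -0.1990.
cos φ cos δ sin H_s = 0.8599 × 0.9603 × 0.9850 = 0.8134.
Q̄ = (1360/π) × (-0.1990 + 0.8134) = 432.90 × 0.6144 = 265.97 W/m².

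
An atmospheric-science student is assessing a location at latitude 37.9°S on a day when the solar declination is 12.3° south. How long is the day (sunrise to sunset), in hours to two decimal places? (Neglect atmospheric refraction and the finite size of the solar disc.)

13.30 hours

The sunset hour angle satisfies cos H_s = −tan φ tan δ = -0.1697, giving H_s = 99.77°.
Day length = 2 H_s / 15° h⁻¹ = 199.54° / 15 = 13.303 h.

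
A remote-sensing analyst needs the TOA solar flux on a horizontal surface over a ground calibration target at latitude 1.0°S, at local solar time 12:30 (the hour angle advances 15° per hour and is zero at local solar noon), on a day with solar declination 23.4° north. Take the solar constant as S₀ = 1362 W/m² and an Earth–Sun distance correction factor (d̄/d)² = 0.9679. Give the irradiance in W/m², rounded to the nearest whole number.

Hour angle H = 15° × (12.5 − 12) = 7.50°.
cos θ_z = sin φ sin δ + cos φ cos δ cos H = (-0.0175)(0.3971) + (0.9998)(0.9178)(0.9914) = 0.9028.
Top-of-atmosphere irradiance = S₀ (d̄/d)² cos θ_z = 1362 × 0.9679 × 0.9028 = 1190.14 W/m².

1190 W/m²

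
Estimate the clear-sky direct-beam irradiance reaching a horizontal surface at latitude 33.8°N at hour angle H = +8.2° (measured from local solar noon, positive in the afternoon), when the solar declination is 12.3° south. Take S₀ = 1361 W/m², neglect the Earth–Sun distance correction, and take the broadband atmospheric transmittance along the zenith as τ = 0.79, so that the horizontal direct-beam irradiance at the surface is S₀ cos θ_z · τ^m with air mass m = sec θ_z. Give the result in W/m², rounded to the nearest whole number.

cos θ_z = sin φ sin δ + cos φ cos δ cos H = (0.5563)(-0.2130) + (0.8310)(0.9770)(0.9898) = 0.6851.
Air mass m = 1/cos θ_z = 1/0.6851 = 1.460; τ^m = 0.79^1.460 = 0.7088.
Surface direct beam = 1361 × 0.6851 × 0.7088 = 660.90 W/m².

661 W/m²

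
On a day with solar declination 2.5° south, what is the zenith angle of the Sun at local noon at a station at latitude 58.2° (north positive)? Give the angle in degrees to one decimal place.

60.7°

At local solar noon the hour angle is zero, so the zenith angle is |φ − δ| = |58.2° − (-2.5°)| = 60.7°.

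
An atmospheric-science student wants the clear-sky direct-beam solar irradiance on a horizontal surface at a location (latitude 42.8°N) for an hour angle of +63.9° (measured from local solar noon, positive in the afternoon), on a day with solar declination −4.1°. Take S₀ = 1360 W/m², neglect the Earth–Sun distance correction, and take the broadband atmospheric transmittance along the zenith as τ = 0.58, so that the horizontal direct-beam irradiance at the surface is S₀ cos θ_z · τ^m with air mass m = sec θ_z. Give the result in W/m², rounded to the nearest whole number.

51 W/m²

cos θ_z = sin φ sin δ + cos φ cos δ cos H = (0.6794)(-0.0715) + (0.7337)(0.9974)(0.4399) = 0.2733.
Air mass m = 1/cos θ_z = 1/0.2733 = 3.659; τ^m = 0.58^3.659 = 0.1363.
Surface direct beam = 1360 × 0.2733 × 0.1363 = 50.66 W/m².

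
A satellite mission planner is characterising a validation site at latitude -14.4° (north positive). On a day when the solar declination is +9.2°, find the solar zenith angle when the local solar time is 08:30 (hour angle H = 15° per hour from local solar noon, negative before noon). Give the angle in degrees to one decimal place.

57.2°

Hour angle H = 15° × (8.5 − 12) = -52.50°.
With φ = -14.4°, δ = 9.2°, H = -52.50°: sin φ sin δ = -0.0398, cos φ cos δ cos H = 0.5821, so cos θ_z = 0.5423.
θ_z = arccos(0.5423) = 57.16°.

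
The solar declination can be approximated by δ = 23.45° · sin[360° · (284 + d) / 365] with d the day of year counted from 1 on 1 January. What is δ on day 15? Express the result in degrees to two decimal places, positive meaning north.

360 × (284 + 15) / 365 = 294.904°; sin(294.904°) = -0.9070.
δ = 23.45 × -0.9070 = -21.269° ≈ -21.27°.

-21.27°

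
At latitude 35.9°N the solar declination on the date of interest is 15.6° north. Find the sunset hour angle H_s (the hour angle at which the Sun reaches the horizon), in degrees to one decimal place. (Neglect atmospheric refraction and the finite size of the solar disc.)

101.7°

cos H_s = −tan(35.9°) · tan(15.6°) = -0.2021, so H_s = arccos(-0.2021) = 101.66°.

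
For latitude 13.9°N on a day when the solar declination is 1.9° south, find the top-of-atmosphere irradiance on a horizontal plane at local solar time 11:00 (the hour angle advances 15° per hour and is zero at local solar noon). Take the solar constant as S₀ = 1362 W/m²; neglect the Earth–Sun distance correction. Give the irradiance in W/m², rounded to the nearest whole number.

Hour angle H = 15° × (11 − 12) = -15.00°.
cos θ_z = sin φ sin δ + cos φ cos δ cos H = (0.2402)(-0.0332) + (0.9707)(0.9995)(0.9659) = 0.9292.
Top-of-atmosphere irradiance = S₀ cos θ_z = 1362 × 0.9292 = 1265.57 W/m².

1266 W/m²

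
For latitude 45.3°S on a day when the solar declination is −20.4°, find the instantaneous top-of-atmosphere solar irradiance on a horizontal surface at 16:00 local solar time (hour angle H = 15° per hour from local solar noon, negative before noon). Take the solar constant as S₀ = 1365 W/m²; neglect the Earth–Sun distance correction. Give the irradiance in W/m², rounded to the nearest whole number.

788 W/m²

Hour angle H = 15° × (16 − 12) = 60.00°.
cos θ_z = sin φ sin δ + cos φ cos δ cos H = (-0.7108)(-0.3486) + (0.7034)(0.9373)(0.5000) = 0.5774.
Top-of-atmosphere irradiance = S₀ cos θ_z = 1365 × 0.5774 = 788.15 W/m².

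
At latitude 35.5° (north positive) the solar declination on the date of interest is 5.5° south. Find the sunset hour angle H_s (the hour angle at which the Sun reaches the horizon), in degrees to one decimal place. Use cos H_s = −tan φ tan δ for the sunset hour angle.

86.1°

The sunset hour angle satisfies cos H_s = −tan φ tan δ = 0.0687, giving H_s = 86.06°.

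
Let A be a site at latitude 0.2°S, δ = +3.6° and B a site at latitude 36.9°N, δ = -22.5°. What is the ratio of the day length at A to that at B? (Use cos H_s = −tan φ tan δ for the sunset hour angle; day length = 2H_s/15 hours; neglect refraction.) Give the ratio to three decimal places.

A: H_s = arccos(−tan -0.2° · tan 3.6°) = 89.99°, so 2H_s/15 = 11.9987 h.
B: H_s = arccos(−tan 36.9° · tan -22.5°) = 71.88°, so 2H_s/15 = 9.5840 h.
Ratio A/B = 11.9987 / 9.5840 = 1.2520.

1.252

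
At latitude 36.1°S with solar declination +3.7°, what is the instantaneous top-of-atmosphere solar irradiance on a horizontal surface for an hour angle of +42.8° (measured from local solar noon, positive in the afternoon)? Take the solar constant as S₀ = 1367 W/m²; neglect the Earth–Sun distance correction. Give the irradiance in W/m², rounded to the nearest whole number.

cos θ_z = sin(-36.1°) sin(3.7°) + cos(-36.1°) cos(3.7°) cos(42.80°) = -0.0380 + 0.5916 = 0.5536.
Top-of-atmosphere irradiance = S₀ cos θ_z = 1367 × 0.5536 = 756.77 W/m².

757 W/m²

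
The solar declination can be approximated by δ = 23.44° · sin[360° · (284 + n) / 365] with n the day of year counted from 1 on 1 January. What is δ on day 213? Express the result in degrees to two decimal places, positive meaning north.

+17.91°

360 × (284 + 213) / 365 = 490.192°; sin(490.192°) = 0.7639.
δ = 23.44 × 0.7639 = 17.906° ≈ +17.91°.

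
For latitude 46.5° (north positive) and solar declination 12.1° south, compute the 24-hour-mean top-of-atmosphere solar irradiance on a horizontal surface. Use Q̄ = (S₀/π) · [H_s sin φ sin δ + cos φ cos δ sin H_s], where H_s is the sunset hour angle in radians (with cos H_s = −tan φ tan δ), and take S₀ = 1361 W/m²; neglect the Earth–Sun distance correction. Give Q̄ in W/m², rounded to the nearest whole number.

196 W/m²

cos H_s = −tan(46.5°) · tan(-12.1°) = 0.2259, so H_s = arccos(0.2259) = 76.94°. In radians, H_s = 1.3429.
H_s sin φ sin δ = 1.3429 × 0.7254 × -0.2096 = -0.2042.
cos φ cos δ sin H_s = 0.6884 × 0.9778 × 0.9741 = 0.6557.
Q̄ = (1361/π) × (-0.2042 + 0.6557) = 433.22 × 0.4515 = 195.60 W/m².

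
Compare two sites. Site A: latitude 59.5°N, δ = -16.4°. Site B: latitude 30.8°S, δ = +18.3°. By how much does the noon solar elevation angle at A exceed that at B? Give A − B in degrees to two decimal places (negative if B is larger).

-26.80°

A: 90° − |59.5 − (-16.4)| = 14.10°.
B: 90° − |-30.8 − (18.3)| = 40.90°.
A − B = 14.10 − 40.90 = -26.80°.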